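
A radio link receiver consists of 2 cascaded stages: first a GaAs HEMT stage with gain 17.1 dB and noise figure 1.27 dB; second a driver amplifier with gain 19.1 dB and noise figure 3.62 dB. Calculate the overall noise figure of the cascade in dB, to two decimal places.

1.35 dB

Convert to linear (a loss of L dB is a gain of −L dB): F_i = 10^(NF_i/10), G_i = 10^(G_i,dB/10)
  Stage 1: F_1 = 10^(1.27/10) = 1.340, G_1 = 10^(17.1/10) = 51.29
  Stage 2: F_2 = 10^(3.62/10) = 2.301, G_2 = 10^(19.1/10) = 81.28
Friis cascade:
  F = 1.340 + (2.301 − 1)/51.29 = 1.365
NF = 10 log₁₀(1.365) = 1.35 dB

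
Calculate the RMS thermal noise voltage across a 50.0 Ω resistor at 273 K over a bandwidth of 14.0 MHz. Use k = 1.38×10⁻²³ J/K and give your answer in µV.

3.25 µV

V_n = √(4kTRB)
4kTRB = 4 × 1.38×10⁻²³ × 273 × 5.00×10¹ × 1.40×10⁷ = 1.05×10⁻¹¹ V²
V_n = √(1.05×10⁻¹¹) = 3.25×10⁻⁶ V = 3.25 µV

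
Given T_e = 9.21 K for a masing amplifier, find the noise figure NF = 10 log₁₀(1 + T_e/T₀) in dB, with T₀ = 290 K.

F = 1 + T_e/T₀ = 1 + 9.21/290 = 1.03176
NF = 10 log₁₀(1.03176) = 0.136 dB

0.136 dB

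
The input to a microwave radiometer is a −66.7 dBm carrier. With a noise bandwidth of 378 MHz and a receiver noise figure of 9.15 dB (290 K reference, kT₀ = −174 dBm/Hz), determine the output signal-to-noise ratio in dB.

12.4 dB

Noise floor: N = −174 + 10 log₁₀(B) + NF
10 log₁₀(3.78×10⁸) = 85.77 dB
N = −174 + 85.77 + 9.15 = −79.08 dBm
SNR = P_sig − N = −66.7 − (−79.08) = 12.38 dB → 12.4 dB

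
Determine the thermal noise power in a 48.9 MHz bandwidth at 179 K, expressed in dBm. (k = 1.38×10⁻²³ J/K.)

−99.2 dBm

P_n = kTB = 1.38×10⁻²³ × 179 × 4.89×10⁷ = 1.21×10⁻¹³ W
In dBm: 10 log₁₀(1.21×10⁻¹³ / 10⁻³) = −99.2 dBm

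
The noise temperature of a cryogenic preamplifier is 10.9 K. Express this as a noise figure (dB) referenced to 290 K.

0.160 dB

F = 1 + T_e/T₀ = 1 + 10.9/290 = 1.03759
NF = 10 log₁₀(1.03759) = 0.160 dB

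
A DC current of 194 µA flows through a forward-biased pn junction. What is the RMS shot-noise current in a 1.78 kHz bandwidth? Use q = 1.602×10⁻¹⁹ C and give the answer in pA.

I_n = √(2qI·B)
2qI·B = 2 × 1.602×10⁻¹⁹ × 1.94×10⁻⁴ × 1.78×10³ = 1.11×10⁻¹⁹ A²
I_n = √(1.11×10⁻¹⁹) = 3.33×10⁻¹⁰ A = 333 pA

333 pA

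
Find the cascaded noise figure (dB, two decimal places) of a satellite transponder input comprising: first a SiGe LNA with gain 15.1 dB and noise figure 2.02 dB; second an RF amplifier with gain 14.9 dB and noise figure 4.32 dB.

2.16 dB

Convert to linear (a loss of L dB is a gain of −L dB): F_i = 10^(NF_i/10), G_i = 10^(G_i,dB/10)
  Stage 1: F_1 = 10^(2.02/10) = 1.592, G_1 = 10^(15.1/10) = 32.36
  Stage 2: F_2 = 10^(4.32/10) = 2.704, G_2 = 10^(14.9/10) = 30.90
Friis cascade:
  F = 1.592 + (2.704 − 1)/32.36 = 1.645
NF = 10 log₁₀(1.645) = 2.16 dB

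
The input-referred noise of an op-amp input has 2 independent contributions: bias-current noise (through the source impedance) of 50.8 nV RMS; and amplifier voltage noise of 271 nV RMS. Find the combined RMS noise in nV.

276 nV

Uncorrelated sources add in power (mean-square): V_tot = √(ΣV_i²)
V_tot = √[(5.08×10⁻⁸)² + (2.71×10⁻⁷)²] = 2.76×10⁻⁷ V = 276 nV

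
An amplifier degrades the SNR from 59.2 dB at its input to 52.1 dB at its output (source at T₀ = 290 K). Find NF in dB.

7.1 dB

NF (dB) = SNR_in(dB) − SNR_out(dB) when the source is at T₀
NF = 59.2 − 52.1 = 7.1 dB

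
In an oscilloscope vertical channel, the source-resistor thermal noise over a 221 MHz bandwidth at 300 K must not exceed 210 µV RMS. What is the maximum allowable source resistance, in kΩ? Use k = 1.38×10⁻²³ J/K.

12.0 kΩ

Johnson–Nyquist: V_n = √(4kTRB) ⇒ R = V_n² / (4kTB)
4kTB = 4 × 1.38×10⁻²³ × 300 × 2.21×10⁸ = 3.66×10⁻¹²
R = (2.10×10⁻⁴)² / 3.66×10⁻¹² = 1.20×10⁴ Ω = 12.0 kΩ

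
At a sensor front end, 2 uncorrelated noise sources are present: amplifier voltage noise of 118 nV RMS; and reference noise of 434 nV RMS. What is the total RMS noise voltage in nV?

450 nV

Uncorrelated sources add in power (mean-square): V_tot = √(ΣV_i²)
V_tot = √[(1.18×10⁻⁷)² + (4.34×10⁻⁷)²] = 4.50×10⁻⁷ V = 450 nV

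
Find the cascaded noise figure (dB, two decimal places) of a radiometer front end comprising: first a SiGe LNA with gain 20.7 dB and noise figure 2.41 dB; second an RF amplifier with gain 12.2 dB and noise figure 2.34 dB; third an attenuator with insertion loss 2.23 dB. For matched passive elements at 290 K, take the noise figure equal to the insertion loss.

Convert to linear (a loss of L dB is a gain of −L dB): F_i = 10^(NF_i/10), G_i = 10^(G_i,dB/10)
  Stage 1: F_1 = 10^(2.41/10) = 1.742, G_1 = 10^(20.7/10) = 117.5
  Stage 2: F_2 = 10^(2.34/10) = 1.714, G_2 = 10^(12.2/10) = 16.60
  Stage 3: F_3 = 10^(2.23/10) = 1.671, G_3 = 10^(−2.23/10) = 0.5984
Friis cascade:
  F = 1.742 + (1.714 − 1)/117.5 + (1.671 − 1)/1950 = 1.748
NF = 10 log₁₀(1.748) = 2.43 dB

2.43 dB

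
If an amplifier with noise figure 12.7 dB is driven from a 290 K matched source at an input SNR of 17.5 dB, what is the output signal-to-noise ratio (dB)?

4.8 dB

By definition F = SNR_in/SNR_out, so in dB: SNR_out = SNR_in − NF
SNR_out = 17.5 − 12.7 = 4.8 dB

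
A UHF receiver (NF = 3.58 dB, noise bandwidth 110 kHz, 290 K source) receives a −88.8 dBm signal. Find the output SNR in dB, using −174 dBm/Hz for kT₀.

Noise floor: N = −174 + 10 log₁₀(B) + NF
10 log₁₀(1.10×10⁵) = 50.41 dB
N = −174 + 50.41 + 3.58 = −120.01 dBm
SNR = P_sig − N = −88.8 − (−120.01) = 31.21 dB → 31.2 dB

31.2 dB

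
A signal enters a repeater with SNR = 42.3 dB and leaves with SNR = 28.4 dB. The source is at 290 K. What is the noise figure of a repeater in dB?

13.9 dB

NF (dB) = SNR_in(dB) − SNR_out(dB) when the source is at T₀
NF = 42.3 − 28.4 = 13.9 dB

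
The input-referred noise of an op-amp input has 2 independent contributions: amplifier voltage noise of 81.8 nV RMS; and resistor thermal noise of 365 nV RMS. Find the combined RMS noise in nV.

Uncorrelated sources add in power (mean-square): V_tot = √(ΣV_i²)
V_tot = √[(8.18×10⁻⁸)² + (3.65×10⁻⁷)²] = 3.74×10⁻⁷ V = 374 nV

374 nV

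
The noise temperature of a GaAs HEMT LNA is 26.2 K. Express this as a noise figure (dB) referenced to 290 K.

0.376 dB

F = 1 + T_e/T₀ = 1 + 26.2/290 = 1.09034
NF = 10 log₁₀(1.09034) = 0.376 dB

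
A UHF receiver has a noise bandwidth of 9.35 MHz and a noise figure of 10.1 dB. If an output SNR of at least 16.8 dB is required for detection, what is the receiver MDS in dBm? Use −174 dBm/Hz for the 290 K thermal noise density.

Sensitivity = −174 + 10 log₁₀(B) + NF + SNR_min
= −174 + 69.71 + 10.1 + 16.8
= −77.39 dBm → −77.4 dBm

−77.4 dBm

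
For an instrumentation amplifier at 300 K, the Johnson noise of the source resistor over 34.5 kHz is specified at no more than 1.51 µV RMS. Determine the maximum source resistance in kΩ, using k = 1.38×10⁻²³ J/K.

Johnson–Nyquist: V_n = √(4kTRB) ⇒ R = V_n² / (4kTB)
4kTB = 4 × 1.38×10⁻²³ × 300 × 3.45×10⁴ = 5.71×10⁻¹⁶
R = (1.51×10⁻⁶)² / 5.71×10⁻¹⁶ = 3.99×10³ Ω = 3.99 kΩ

3.99 kΩ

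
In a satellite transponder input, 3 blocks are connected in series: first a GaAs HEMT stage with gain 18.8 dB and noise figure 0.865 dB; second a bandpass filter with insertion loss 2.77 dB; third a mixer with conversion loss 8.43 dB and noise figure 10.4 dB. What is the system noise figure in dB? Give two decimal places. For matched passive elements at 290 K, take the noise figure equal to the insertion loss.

1.70 dB

Convert to linear (a loss of L dB is a gain of −L dB): F_i = 10^(NF_i/10), G_i = 10^(G_i,dB/10)
  Stage 1: F_1 = 10^(0.865/10) = 1.220, G_1 = 10^(18.8/10) = 75.86
  Stage 2: F_2 = 10^(2.77/10) = 1.892, G_2 = 10^(−2.77/10) = 0.5284
  Stage 3: F_3 = 10^(10.4/10) = 10.96, G_3 = 10^(−8.43/10) = 0.1435
Friis cascade:
  F = 1.220 + (1.892 − 1)/75.86 + (10.96 − 1)/40.09 = 1.481
NF = 10 log₁₀(1.481) = 1.70 dB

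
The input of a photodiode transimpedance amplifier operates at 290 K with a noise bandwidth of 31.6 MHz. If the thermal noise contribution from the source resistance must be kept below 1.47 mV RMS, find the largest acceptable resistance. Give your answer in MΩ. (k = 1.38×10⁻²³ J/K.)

4.27 MΩ

Johnson–Nyquist: V_n = √(4kTRB) ⇒ R = V_n² / (4kTB)
4kTB = 4 × 1.38×10⁻²³ × 290 × 3.16×10⁷ = 5.06×10⁻¹³
R = (1.47×10⁻³)² / 5.06×10⁻¹³ = 4.27×10⁶ Ω = 4.27 MΩ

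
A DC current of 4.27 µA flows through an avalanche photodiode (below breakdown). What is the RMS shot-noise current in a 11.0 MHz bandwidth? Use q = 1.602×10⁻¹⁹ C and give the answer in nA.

I_n = √(2qI·B)
2qI·B = 2 × 1.602×10⁻¹⁹ × 4.27×10⁻⁶ × 1.10×10⁷ = 1.50×10⁻¹⁷ A²
I_n = √(1.50×10⁻¹⁷) = 3.88×10⁻⁹ A = 3.88 nA

3.88 nA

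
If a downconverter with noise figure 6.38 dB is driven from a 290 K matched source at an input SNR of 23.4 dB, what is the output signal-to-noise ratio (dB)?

17.02 dB

By definition F = SNR_in/SNR_out, so in dB: SNR_out = SNR_in − NF
SNR_out = 23.4 − 6.38 = 17.02 dB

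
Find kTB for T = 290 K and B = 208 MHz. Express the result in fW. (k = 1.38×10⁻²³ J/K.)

832 fW

P_n = kTB = 1.38×10⁻²³ × 290 × 2.08×10⁸ = 8.32×10⁻¹³ W = 832 fW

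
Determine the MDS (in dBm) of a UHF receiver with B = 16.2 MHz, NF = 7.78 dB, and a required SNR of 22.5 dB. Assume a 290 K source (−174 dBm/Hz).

Sensitivity = −174 + 10 log₁₀(B) + NF + SNR_min
= −174 + 72.1 + 7.78 + 22.5
= −71.62 dBm → −71.6 dBm

−71.6 dBm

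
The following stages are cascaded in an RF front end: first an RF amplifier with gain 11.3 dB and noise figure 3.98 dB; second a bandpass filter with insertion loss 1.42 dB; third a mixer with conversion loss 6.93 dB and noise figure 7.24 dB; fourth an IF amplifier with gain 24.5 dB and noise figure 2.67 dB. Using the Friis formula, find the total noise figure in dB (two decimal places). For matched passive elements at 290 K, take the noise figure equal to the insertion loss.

Convert to linear (a loss of L dB is a gain of −L dB): F_i = 10^(NF_i/10), G_i = 10^(G_i,dB/10)
  Stage 1: F_1 = 10^(3.98/10) = 2.500, G_1 = 10^(11.3/10) = 13.49
  Stage 2: F_2 = 10^(1.42/10) = 1.387, G_2 = 10^(−1.42/10) = 0.7211
  Stage 3: F_3 = 10^(7.24/10) = 5.297, G_3 = 10^(−6.93/10) = 0.2028
  Stage 4: F_4 = 10^(2.67/10) = 1.849, G_4 = 10^(24.5/10) = 281.8
Friis cascade:
  F = 2.500 + (1.387 − 1)/13.49 + (5.297 − 1)/9.727 + (1.849 − 1)/1.972 = 3.401
NF = 10 log₁₀(3.401) = 5.32 dB

5.32 dB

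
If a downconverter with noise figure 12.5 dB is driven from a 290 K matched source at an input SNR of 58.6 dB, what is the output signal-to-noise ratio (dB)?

By definition F = SNR_in/SNR_out, so in dB: SNR_out = SNR_in − NF
SNR_out = 58.6 − 12.5 = 46.1 dB

46.1 dB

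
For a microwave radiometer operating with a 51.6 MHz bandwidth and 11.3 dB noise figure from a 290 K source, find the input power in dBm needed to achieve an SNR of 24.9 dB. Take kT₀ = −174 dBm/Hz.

−60.7 dBm

Sensitivity = −174 + 10 log₁₀(B) + NF + SNR_min
= −174 + 77.13 + 11.3 + 24.9
= −60.67 dBm → −60.7 dBm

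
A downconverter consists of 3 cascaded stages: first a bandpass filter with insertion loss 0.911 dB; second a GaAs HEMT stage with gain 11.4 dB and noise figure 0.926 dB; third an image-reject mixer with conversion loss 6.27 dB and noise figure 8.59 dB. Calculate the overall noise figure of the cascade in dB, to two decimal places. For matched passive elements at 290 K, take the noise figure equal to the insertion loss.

Convert to linear (a loss of L dB is a gain of −L dB): F_i = 10^(NF_i/10), G_i = 10^(G_i,dB/10)
  Stage 1: F_1 = 10^(0.911/10) = 1.233, G_1 = 10^(−0.911/10) = 0.8108
  Stage 2: F_2 = 10^(0.926/10) = 1.238, G_2 = 10^(11.4/10) = 13.80
  Stage 3: F_3 = 10^(8.59/10) = 7.228, G_3 = 10^(−6.27/10) = 0.2360
Friis cascade:
  F = 1.233 + (1.238 − 1)/0.8108 + (7.228 − 1)/11.19 = 2.083
NF = 10 log₁₀(2.083) = 3.19 dB

3.19 dB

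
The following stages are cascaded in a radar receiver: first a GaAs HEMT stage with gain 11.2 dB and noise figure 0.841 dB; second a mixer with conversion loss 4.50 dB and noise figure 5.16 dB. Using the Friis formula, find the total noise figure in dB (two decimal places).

Convert to linear (a loss of L dB is a gain of −L dB): F_i = 10^(NF_i/10), G_i = 10^(G_i,dB/10)
  Stage 1: F_1 = 10^(0.841/10) = 1.214, G_1 = 10^(11.2/10) = 13.18
  Stage 2: F_2 = 10^(5.16/10) = 3.281, G_2 = 10^(−4.50/10) = 0.3548
Friis cascade:
  F = 1.214 + (3.281 − 1)/13.18 = 1.387
NF = 10 log₁₀(1.387) = 1.42 dB

1.42 dB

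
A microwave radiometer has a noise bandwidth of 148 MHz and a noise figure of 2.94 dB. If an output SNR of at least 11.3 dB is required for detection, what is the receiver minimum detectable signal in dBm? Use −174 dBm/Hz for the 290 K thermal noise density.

−78.1 dBm

Sensitivity = −174 + 10 log₁₀(B) + NF + SNR_min
= −174 + 81.7 + 2.94 + 11.3
= −78.06 dBm → −78.1 dBm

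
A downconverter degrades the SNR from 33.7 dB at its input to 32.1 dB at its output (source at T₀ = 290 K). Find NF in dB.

NF (dB) = SNR_in(dB) − SNR_out(dB) when the source is at T₀
NF = 33.7 − 32.1 = 1.6 dB

1.6 dB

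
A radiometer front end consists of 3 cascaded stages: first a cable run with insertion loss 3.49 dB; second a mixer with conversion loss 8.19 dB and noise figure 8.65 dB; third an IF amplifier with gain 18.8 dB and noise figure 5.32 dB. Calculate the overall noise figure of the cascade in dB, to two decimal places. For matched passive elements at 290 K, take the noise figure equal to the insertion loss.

17.14 dB

Convert to linear (a loss of L dB is a gain of −L dB): F_i = 10^(NF_i/10), G_i = 10^(G_i,dB/10)
  Stage 1: F_1 = 10^(3.49/10) = 2.234, G_1 = 10^(−3.49/10) = 0.4477
  Stage 2: F_2 = 10^(8.65/10) = 7.328, G_2 = 10^(−8.19/10) = 0.1517
  Stage 3: F_3 = 10^(5.32/10) = 3.404, G_3 = 10^(18.8/10) = 75.86
Friis cascade:
  F = 2.234 + (7.328 − 1)/0.4477 + (3.404 − 1)/0.06792 = 51.76
NF = 10 log₁₀(51.76) = 17.14 dB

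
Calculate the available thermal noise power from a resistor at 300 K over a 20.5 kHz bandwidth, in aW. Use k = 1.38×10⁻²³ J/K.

P_n = kTB = 1.38×10⁻²³ × 300 × 2.05×10⁴ = 8.49×10⁻¹⁷ W = 84.9 aW

84.9 aW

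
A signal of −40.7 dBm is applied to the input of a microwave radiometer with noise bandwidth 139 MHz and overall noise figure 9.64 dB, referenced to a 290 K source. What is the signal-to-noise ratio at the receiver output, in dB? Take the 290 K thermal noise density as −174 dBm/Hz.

Noise floor: N = −174 + 10 log₁₀(B) + NF
10 log₁₀(1.39×10⁸) = 81.43 dB
N = −174 + 81.43 + 9.64 = −82.93 dBm
SNR = P_sig − N = −40.7 − (−82.93) = 42.23 dB → 42.2 dB

42.2 dB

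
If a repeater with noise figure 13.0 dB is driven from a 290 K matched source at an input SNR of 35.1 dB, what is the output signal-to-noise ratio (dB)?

By definition F = SNR_in/SNR_out, so in dB: SNR_out = SNR_in − NF
SNR_out = 35.1 − 13.0 = 22.1 dB

22.1 dB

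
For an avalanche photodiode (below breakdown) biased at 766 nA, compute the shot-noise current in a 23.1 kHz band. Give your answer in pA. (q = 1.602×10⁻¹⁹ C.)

75.3 pA

I_n = √(2qI·B)
2qI·B = 2 × 1.602×10⁻¹⁹ × 7.66×10⁻⁷ × 2.31×10⁴ = 5.67×10⁻²¹ A²
I_n = √(5.67×10⁻²¹) = 7.53×10⁻¹¹ A = 75.3 pA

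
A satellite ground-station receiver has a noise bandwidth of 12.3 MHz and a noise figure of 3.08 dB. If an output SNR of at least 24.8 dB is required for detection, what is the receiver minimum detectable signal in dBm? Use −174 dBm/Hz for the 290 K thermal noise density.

Sensitivity = −174 + 10 log₁₀(B) + NF + SNR_min
= −174 + 70.9 + 3.08 + 24.8
= −75.22 dBm → −75.2 dBm

−75.2 dBm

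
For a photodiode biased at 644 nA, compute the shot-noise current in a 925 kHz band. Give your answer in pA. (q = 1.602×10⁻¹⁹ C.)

I_n = √(2qI·B)
2qI·B = 2 × 1.602×10⁻¹⁹ × 6.44×10⁻⁷ × 9.25×10⁵ = 1.91×10⁻¹⁹ A²
I_n = √(1.91×10⁻¹⁹) = 4.37×10⁻¹⁰ A = 437 pA

437 pA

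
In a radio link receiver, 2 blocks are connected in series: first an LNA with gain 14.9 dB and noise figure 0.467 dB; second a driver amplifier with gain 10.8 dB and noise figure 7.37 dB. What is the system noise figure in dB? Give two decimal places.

Convert to linear (a loss of L dB is a gain of −L dB): F_i = 10^(NF_i/10), G_i = 10^(G_i,dB/10)
  Stage 1: F_1 = 10^(0.467/10) = 1.114, G_1 = 10^(14.9/10) = 30.90
  Stage 2: F_2 = 10^(7.37/10) = 5.458, G_2 = 10^(10.8/10) = 12.02
Friis cascade:
  F = 1.114 + (5.458 − 1)/30.90 = 1.258
NF = 10 log₁₀(1.258) = 1.00 dB

1.00 dB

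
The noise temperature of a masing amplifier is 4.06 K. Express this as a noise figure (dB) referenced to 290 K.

F = 1 + T_e/T₀ = 1 + 4.06/290 = 1.014
NF = 10 log₁₀(1.014) = 0.060 dB

0.060 dB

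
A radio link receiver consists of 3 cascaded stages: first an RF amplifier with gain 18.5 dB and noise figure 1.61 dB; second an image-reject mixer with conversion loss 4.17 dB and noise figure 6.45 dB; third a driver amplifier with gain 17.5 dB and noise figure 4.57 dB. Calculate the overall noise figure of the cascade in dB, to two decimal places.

Convert to linear (a loss of L dB is a gain of −L dB): F_i = 10^(NF_i/10), G_i = 10^(G_i,dB/10)
  Stage 1: F_1 = 10^(1.61/10) = 1.449, G_1 = 10^(18.5/10) = 70.79
  Stage 2: F_2 = 10^(6.45/10) = 4.416, G_2 = 10^(−4.17/10) = 0.3828
  Stage 3: F_3 = 10^(4.57/10) = 2.864, G_3 = 10^(17.5/10) = 56.23
Friis cascade:
  F = 1.449 + (4.416 − 1)/70.79 + (2.864 − 1)/27.10 = 1.566
NF = 10 log₁₀(1.566) = 1.95 dB

1.95 dB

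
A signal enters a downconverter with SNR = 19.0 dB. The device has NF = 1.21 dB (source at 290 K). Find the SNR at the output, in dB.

By definition F = SNR_in/SNR_out, so in dB: SNR_out = SNR_in − NF
SNR_out = 19.0 − 1.21 = 17.79 dB

17.79 dB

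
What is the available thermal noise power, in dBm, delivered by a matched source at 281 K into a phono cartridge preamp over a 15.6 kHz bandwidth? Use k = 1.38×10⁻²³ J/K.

P_n = kTB = 1.38×10⁻²³ × 281 × 1.56×10⁴ = 6.05×10⁻¹⁷ W
In dBm: 10 log₁₀(6.05×10⁻¹⁷ / 10⁻³) = −132.2 dBm

−132.2 dBm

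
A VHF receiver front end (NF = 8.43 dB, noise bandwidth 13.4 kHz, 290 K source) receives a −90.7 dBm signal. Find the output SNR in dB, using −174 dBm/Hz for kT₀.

33.6 dB

Noise floor: N = −174 + 10 log₁₀(B) + NF
10 log₁₀(1.34×10⁴) = 41.27 dB
N = −174 + 41.27 + 8.43 = −124.30 dBm
SNR = P_sig − N = −90.7 − (−124.30) = 33.60 dB → 33.6 dB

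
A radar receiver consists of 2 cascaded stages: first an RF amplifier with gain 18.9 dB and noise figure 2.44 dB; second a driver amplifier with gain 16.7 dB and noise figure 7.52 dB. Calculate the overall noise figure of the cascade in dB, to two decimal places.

Convert to linear (a loss of L dB is a gain of −L dB): F_i = 10^(NF_i/10), G_i = 10^(G_i,dB/10)
  Stage 1: F_1 = 10^(2.44/10) = 1.754, G_1 = 10^(18.9/10) = 77.62
  Stage 2: F_2 = 10^(7.52/10) = 5.649, G_2 = 10^(16.7/10) = 46.77
Friis cascade:
  F = 1.754 + (5.649 − 1)/77.62 = 1.814
NF = 10 log₁₀(1.814) = 2.59 dB

2.59 dB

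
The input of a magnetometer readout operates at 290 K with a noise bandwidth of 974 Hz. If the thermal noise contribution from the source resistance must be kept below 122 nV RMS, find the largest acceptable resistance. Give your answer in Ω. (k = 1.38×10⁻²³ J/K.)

955 Ω

Johnson–Nyquist: V_n = √(4kTRB) ⇒ R = V_n² / (4kTB)
4kTB = 4 × 1.38×10⁻²³ × 290 × 9.74×10² = 1.56×10⁻¹⁷
R = (1.22×10⁻⁷)² / 1.56×10⁻¹⁷ = 9.55×10² Ω = 955 Ω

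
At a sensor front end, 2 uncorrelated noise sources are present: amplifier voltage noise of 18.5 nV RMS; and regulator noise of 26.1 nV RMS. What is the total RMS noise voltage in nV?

32.0 nV

Uncorrelated sources add in power (mean-square): V_tot = √(ΣV_i²)
V_tot = √[(1.85×10⁻⁸)² + (2.61×10⁻⁸)²] = 3.20×10⁻⁸ V = 32.0 nV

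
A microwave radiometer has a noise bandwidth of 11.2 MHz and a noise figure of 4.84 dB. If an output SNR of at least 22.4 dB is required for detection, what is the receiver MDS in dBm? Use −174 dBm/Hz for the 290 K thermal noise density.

Sensitivity = −174 + 10 log₁₀(B) + NF + SNR_min
= −174 + 70.49 + 4.84 + 22.4
= −76.27 dBm → −76.3 dBm

−76.3 dBm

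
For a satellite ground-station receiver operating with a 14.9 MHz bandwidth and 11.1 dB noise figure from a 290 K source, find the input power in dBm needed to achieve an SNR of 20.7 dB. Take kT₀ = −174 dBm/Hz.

Sensitivity = −174 + 10 log₁₀(B) + NF + SNR_min
= −174 + 71.73 + 11.1 + 20.7
= −70.47 dBm → −70.5 dBm

−70.5 dBm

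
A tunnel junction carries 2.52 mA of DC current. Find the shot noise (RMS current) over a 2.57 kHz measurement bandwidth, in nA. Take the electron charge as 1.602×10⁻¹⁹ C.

I_n = √(2qI·B)
2qI·B = 2 × 1.602×10⁻¹⁹ × 2.52×10⁻³ × 2.57×10³ = 2.08×10⁻¹⁸ A²
I_n = √(2.08×10⁻¹⁸) = 1.44×10⁻⁹ A = 1.44 nA

1.44 nA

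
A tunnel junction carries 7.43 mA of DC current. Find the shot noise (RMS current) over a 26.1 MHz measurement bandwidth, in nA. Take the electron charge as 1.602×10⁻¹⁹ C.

249 nA

I_n = √(2qI·B)
2qI·B = 2 × 1.602×10⁻¹⁹ × 7.43×10⁻³ × 2.61×10⁷ = 6.21×10⁻¹⁴ A²
I_n = √(6.21×10⁻¹⁴) = 2.49×10⁻⁷ A = 249 nA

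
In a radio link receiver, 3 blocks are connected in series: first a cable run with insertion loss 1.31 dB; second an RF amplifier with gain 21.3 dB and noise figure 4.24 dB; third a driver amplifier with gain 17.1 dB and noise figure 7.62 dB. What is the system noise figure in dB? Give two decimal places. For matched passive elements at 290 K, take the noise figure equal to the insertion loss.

5.61 dB

Convert to linear (a loss of L dB is a gain of −L dB): F_i = 10^(NF_i/10), G_i = 10^(G_i,dB/10)
  Stage 1: F_1 = 10^(1.31/10) = 1.352, G_1 = 10^(−1.31/10) = 0.7396
  Stage 2: F_2 = 10^(4.24/10) = 2.655, G_2 = 10^(21.3/10) = 134.9
  Stage 3: F_3 = 10^(7.62/10) = 5.781, G_3 = 10^(17.1/10) = 51.29
Friis cascade:
  F = 1.352 + (2.655 − 1)/0.7396 + (5.781 − 1)/99.77 = 3.637
NF = 10 log₁₀(3.637) = 5.61 dB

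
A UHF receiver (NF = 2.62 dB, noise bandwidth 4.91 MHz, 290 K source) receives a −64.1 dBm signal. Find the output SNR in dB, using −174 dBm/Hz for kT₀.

Noise floor: N = −174 + 10 log₁₀(B) + NF
10 log₁₀(4.91×10⁶) = 66.91 dB
N = −174 + 66.91 + 2.62 = −104.47 dBm
SNR = P_sig − N = −64.1 − (−104.47) = 40.37 dB → 40.4 dB

40.4 dB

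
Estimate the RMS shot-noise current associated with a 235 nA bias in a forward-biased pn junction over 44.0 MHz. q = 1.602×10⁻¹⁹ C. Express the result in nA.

I_n = √(2qI·B)
2qI·B = 2 × 1.602×10⁻¹⁹ × 2.35×10⁻⁷ × 4.40×10⁷ = 3.31×10⁻¹⁸ A²
I_n = √(3.31×10⁻¹⁸) = 1.82×10⁻⁹ A = 1.82 nA

1.82 nA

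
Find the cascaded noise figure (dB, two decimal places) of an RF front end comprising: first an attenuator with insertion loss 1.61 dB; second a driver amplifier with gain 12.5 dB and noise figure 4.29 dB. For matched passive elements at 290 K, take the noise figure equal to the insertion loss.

Convert to linear (a loss of L dB is a gain of −L dB): F_i = 10^(NF_i/10), G_i = 10^(G_i,dB/10)
  Stage 1: F_1 = 10^(1.61/10) = 1.449, G_1 = 10^(−1.61/10) = 0.6902
  Stage 2: F_2 = 10^(4.29/10) = 2.685, G_2 = 10^(12.5/10) = 17.78
Friis cascade:
  F = 1.449 + (2.685 − 1)/0.6902 = 3.890
NF = 10 log₁₀(3.890) = 5.90 dB

5.90 dB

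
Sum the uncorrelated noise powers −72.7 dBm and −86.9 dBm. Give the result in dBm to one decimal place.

−72.5 dBm

Convert to linear, add, convert back:
P₁ = 5.37×10⁻¹¹ W, P₂ = 2.04×10⁻¹² W
P_tot = 5.57×10⁻¹¹ W → 10 log₁₀(P_tot / 10⁻³) = −72.5 dBm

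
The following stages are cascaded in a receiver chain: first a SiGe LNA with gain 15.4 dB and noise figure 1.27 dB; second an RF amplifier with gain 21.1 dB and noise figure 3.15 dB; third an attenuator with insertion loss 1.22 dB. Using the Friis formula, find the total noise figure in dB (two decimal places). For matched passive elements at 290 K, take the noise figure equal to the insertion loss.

Convert to linear (a loss of L dB is a gain of −L dB): F_i = 10^(NF_i/10), G_i = 10^(G_i,dB/10)
  Stage 1: F_1 = 10^(1.27/10) = 1.340, G_1 = 10^(15.4/10) = 34.67
  Stage 2: F_2 = 10^(3.15/10) = 2.065, G_2 = 10^(21.1/10) = 128.8
  Stage 3: F_3 = 10^(1.22/10) = 1.324, G_3 = 10^(−1.22/10) = 0.7551
Friis cascade:
  F = 1.340 + (2.065 − 1)/34.67 + (1.324 − 1)/4467 = 1.370
NF = 10 log₁₀(1.370) = 1.37 dB

1.37 dB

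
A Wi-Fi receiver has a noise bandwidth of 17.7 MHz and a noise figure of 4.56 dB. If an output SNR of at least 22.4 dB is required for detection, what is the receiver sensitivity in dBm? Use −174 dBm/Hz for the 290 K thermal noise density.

Sensitivity = −174 + 10 log₁₀(B) + NF + SNR_min
= −174 + 72.48 + 4.56 + 22.4
= −74.56 dBm → −74.6 dBm

−74.6 dBm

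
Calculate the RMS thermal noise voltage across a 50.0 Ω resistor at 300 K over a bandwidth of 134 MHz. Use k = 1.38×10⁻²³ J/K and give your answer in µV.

10.5 µV

V_n = √(4kTRB)
4kTRB = 4 × 1.38×10⁻²³ × 300 × 5.00×10¹ × 1.34×10⁸ = 1.11×10⁻¹⁰ V²
V_n = √(1.11×10⁻¹⁰) = 1.05×10⁻⁵ V = 10.5 µV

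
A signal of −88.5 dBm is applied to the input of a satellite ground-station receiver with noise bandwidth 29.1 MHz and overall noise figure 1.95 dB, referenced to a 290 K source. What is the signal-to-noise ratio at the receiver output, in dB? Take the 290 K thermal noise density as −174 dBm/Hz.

Noise floor: N = −174 + 10 log₁₀(B) + NF
10 log₁₀(2.91×10⁷) = 74.64 dB
N = −174 + 74.64 + 1.95 = −97.41 dBm
SNR = P_sig − N = −88.5 − (−97.41) = 8.91 dB → 8.9 dB

8.9 dB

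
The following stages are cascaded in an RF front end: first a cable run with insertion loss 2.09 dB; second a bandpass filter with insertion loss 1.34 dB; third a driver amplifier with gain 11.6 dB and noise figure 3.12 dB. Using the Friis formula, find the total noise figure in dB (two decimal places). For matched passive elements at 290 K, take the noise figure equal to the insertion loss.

Convert to linear (a loss of L dB is a gain of −L dB): F_i = 10^(NF_i/10), G_i = 10^(G_i,dB/10)
  Stage 1: F_1 = 10^(2.09/10) = 1.618, G_1 = 10^(−2.09/10) = 0.6180
  Stage 2: F_2 = 10^(1.34/10) = 1.361, G_2 = 10^(−1.34/10) = 0.7345
  Stage 3: F_3 = 10^(3.12/10) = 2.051, G_3 = 10^(11.6/10) = 14.45
Friis cascade:
  F = 1.618 + (1.361 − 1)/0.6180 + (2.051 − 1)/0.4539 = 4.519
NF = 10 log₁₀(4.519) = 6.55 dB

6.55 dB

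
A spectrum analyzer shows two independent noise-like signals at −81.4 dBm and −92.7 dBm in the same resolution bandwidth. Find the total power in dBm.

Convert to linear, add, convert back:
P₁ = 7.24×10⁻¹² W, P₂ = 5.37×10⁻¹³ W
P_tot = 7.78×10⁻¹² W → 10 log₁₀(P_tot / 10⁻³) = −81.1 dBm

−81.1 dBm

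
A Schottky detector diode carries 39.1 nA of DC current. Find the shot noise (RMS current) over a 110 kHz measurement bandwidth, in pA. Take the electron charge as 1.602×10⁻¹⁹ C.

I_n = √(2qI·B)
2qI·B = 2 × 1.602×10⁻¹⁹ × 3.91×10⁻⁸ × 1.10×10⁵ = 1.38×10⁻²¹ A²
I_n = √(1.38×10⁻²¹) = 3.71×10⁻¹¹ A = 37.1 pA

37.1 pA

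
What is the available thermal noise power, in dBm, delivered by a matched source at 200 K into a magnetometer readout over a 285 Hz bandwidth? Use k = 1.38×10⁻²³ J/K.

P_n = kTB = 1.38×10⁻²³ × 200 × 2.85×10² = 7.87×10⁻¹⁹ W
In dBm: 10 log₁₀(7.87×10⁻¹⁹ / 10⁻³) = −151.0 dBm

−151.0 dBm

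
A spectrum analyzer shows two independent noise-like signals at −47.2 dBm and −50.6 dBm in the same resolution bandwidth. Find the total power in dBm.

Convert to linear, add, convert back:
P₁ = 1.91×10⁻⁸ W, P₂ = 8.71×10⁻⁹ W
P_tot = 2.78×10⁻⁸ W → 10 log₁₀(P_tot / 10⁻³) = −45.6 dBm

−45.6 dBm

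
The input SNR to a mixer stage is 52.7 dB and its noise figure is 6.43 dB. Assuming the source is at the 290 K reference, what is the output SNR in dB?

46.27 dB

By definition F = SNR_in/SNR_out, so in dB: SNR_out = SNR_in − NF
SNR_out = 52.7 − 6.43 = 46.27 dB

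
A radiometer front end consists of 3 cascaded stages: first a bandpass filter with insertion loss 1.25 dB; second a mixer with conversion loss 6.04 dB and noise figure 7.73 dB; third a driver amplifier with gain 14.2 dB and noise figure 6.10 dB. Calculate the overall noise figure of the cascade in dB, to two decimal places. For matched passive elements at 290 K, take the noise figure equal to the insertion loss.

Convert to linear (a loss of L dB is a gain of −L dB): F_i = 10^(NF_i/10), G_i = 10^(G_i,dB/10)
  Stage 1: F_1 = 10^(1.25/10) = 1.334, G_1 = 10^(−1.25/10) = 0.7499
  Stage 2: F_2 = 10^(7.73/10) = 5.929, G_2 = 10^(−6.04/10) = 0.2489
  Stage 3: F_3 = 10^(6.10/10) = 4.074, G_3 = 10^(14.2/10) = 26.30
Friis cascade:
  F = 1.334 + (5.929 − 1)/0.7499 + (4.074 − 1)/0.1866 = 24.38
NF = 10 log₁₀(24.38) = 13.87 dB

13.87 dB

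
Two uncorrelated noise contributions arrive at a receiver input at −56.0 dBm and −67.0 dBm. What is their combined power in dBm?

−55.7 dBm

Convert to linear, add, convert back:
P₁ = 2.51×10⁻⁹ W, P₂ = 2.00×10⁻¹⁰ W
P_tot = 2.71×10⁻⁹ W → 10 log₁₀(P_tot / 10⁻³) = −55.7 dBm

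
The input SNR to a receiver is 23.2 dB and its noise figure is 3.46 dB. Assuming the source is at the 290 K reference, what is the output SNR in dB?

By definition F = SNR_in/SNR_out, so in dB: SNR_out = SNR_in − NF
SNR_out = 23.2 − 3.46 = 19.74 dB

19.74 dB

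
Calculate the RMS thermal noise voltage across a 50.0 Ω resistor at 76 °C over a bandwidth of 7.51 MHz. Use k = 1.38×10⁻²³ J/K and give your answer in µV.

T = 76 °C + 273.15 = 349.15 K
V_n = √(4kTRB)
4kTRB = 4 × 1.38×10⁻²³ × 349.15 × 5.00×10¹ × 7.51×10⁶ = 7.24×10⁻¹² V²
V_n = √(7.24×10⁻¹²) = 2.69×10⁻⁶ V = 2.69 µV

2.69 µV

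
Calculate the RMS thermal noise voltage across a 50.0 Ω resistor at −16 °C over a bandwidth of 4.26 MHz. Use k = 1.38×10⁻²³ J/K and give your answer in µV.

T = −16 °C + 273.15 = 257.15 K
V_n = √(4kTRB)
4kTRB = 4 × 1.38×10⁻²³ × 257.15 × 5.00×10¹ × 4.26×10⁶ = 3.02×10⁻¹² V²
V_n = √(3.02×10⁻¹²) = 1.74×10⁻⁶ V = 1.74 µV

1.74 µV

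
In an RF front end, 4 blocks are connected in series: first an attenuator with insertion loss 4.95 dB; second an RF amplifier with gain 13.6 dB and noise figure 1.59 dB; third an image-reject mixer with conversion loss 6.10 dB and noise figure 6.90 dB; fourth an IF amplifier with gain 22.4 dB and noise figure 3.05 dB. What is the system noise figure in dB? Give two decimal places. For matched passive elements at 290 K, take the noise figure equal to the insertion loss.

Convert to linear (a loss of L dB is a gain of −L dB): F_i = 10^(NF_i/10), G_i = 10^(G_i,dB/10)
  Stage 1: F_1 = 10^(4.95/10) = 3.126, G_1 = 10^(−4.95/10) = 0.3199
  Stage 2: F_2 = 10^(1.59/10) = 1.442, G_2 = 10^(13.6/10) = 22.91
  Stage 3: F_3 = 10^(6.90/10) = 4.898, G_3 = 10^(−6.10/10) = 0.2455
  Stage 4: F_4 = 10^(3.05/10) = 2.018, G_4 = 10^(22.4/10) = 173.8
Friis cascade:
  F = 3.126 + (1.442 − 1)/0.3199 + (4.898 − 1)/7.328 + (2.018 − 1)/1.799 = 5.606
NF = 10 log₁₀(5.606) = 7.49 dB

7.49 dB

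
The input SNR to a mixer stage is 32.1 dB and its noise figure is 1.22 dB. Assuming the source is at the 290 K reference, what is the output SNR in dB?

30.88 dB

By definition F = SNR_in/SNR_out, so in dB: SNR_out = SNR_in − NF
SNR_out = 32.1 − 1.22 = 30.88 dB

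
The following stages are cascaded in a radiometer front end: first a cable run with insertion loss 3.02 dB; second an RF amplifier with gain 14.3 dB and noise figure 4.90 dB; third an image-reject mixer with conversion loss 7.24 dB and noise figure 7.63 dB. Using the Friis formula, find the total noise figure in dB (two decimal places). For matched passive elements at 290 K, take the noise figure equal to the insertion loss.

Convert to linear (a loss of L dB is a gain of −L dB): F_i = 10^(NF_i/10), G_i = 10^(G_i,dB/10)
  Stage 1: F_1 = 10^(3.02/10) = 2.004, G_1 = 10^(−3.02/10) = 0.4989
  Stage 2: F_2 = 10^(4.90/10) = 3.090, G_2 = 10^(14.3/10) = 26.92
  Stage 3: F_3 = 10^(7.63/10) = 5.794, G_3 = 10^(−7.24/10) = 0.1888
Friis cascade:
  F = 2.004 + (3.090 − 1)/0.4989 + (5.794 − 1)/13.43 = 6.551
NF = 10 log₁₀(6.551) = 8.16 dB

8.16 dB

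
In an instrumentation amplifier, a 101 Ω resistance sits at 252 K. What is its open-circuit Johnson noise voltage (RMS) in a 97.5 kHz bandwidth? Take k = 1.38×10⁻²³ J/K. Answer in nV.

370 nV

V_n = √(4kTRB)
4kTRB = 4 × 1.38×10⁻²³ × 252 × 1.01×10² × 9.75×10⁴ = 1.37×10⁻¹³ V²
V_n = √(1.37×10⁻¹³) = 3.70×10⁻⁷ V = 370 nV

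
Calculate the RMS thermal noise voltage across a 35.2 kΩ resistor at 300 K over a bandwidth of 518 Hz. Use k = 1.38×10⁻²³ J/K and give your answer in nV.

V_n = √(4kTRB)
4kTRB = 4 × 1.38×10⁻²³ × 300 × 3.52×10⁴ × 5.18×10² = 3.02×10⁻¹³ V²
V_n = √(3.02×10⁻¹³) = 5.49×10⁻⁷ V = 549 nV

549 nV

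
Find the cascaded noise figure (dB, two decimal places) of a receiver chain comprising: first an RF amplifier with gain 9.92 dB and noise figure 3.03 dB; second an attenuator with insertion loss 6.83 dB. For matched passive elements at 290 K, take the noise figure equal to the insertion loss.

Convert to linear (a loss of L dB is a gain of −L dB): F_i = 10^(NF_i/10), G_i = 10^(G_i,dB/10)
  Stage 1: F_1 = 10^(3.03/10) = 2.009, G_1 = 10^(9.92/10) = 9.817
  Stage 2: F_2 = 10^(6.83/10) = 4.819, G_2 = 10^(−6.83/10) = 0.2075
Friis cascade:
  F = 2.009 + (4.819 − 1)/9.817 = 2.398
NF = 10 log₁₀(2.398) = 3.80 dB

3.80 dB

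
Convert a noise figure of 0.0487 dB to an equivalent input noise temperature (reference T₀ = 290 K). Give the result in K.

F = 10^(0.0487/10) = 1.01128
T_e = (F − 1)·T₀ = (1.01128 − 1) × 290 = 3.27 K

3.27 K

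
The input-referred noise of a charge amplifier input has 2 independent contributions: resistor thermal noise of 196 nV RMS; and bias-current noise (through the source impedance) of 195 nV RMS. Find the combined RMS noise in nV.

Uncorrelated sources add in power (mean-square): V_tot = √(ΣV_i²)
V_tot = √[(1.96×10⁻⁷)² + (1.95×10⁻⁷)²] = 2.76×10⁻⁷ V = 276 nV

276 nV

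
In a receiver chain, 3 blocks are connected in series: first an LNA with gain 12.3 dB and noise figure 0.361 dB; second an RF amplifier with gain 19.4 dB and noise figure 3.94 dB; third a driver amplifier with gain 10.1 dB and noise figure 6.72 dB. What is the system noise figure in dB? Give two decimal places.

Convert to linear (a loss of L dB is a gain of −L dB): F_i = 10^(NF_i/10), G_i = 10^(G_i,dB/10)
  Stage 1: F_1 = 10^(0.361/10) = 1.087, G_1 = 10^(12.3/10) = 16.98
  Stage 2: F_2 = 10^(3.94/10) = 2.477, G_2 = 10^(19.4/10) = 87.10
  Stage 3: F_3 = 10^(6.72/10) = 4.699, G_3 = 10^(10.1/10) = 10.23
Friis cascade:
  F = 1.087 + (2.477 − 1)/16.98 + (4.699 − 1)/1479 = 1.176
NF = 10 log₁₀(1.176) = 0.70 dB

0.70 dB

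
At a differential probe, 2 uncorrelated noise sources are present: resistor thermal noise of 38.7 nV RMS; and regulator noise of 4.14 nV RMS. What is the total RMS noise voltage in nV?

38.9 nV

Uncorrelated sources add in power (mean-square): V_tot = √(ΣV_i²)
V_tot = √[(3.87×10⁻⁸)² + (4.14×10⁻⁹)²] = 3.89×10⁻⁸ V = 38.9 nV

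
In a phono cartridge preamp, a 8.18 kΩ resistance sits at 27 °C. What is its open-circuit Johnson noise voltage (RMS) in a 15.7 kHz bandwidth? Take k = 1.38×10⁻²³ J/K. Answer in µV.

T = 27 °C + 273.15 = 300.15 K
V_n = √(4kTRB)
4kTRB = 4 × 1.38×10⁻²³ × 300.15 × 8.18×10³ × 1.57×10⁴ = 2.13×10⁻¹² V²
V_n = √(2.13×10⁻¹²) = 1.46×10⁻⁶ V = 1.46 µV

1.46 µV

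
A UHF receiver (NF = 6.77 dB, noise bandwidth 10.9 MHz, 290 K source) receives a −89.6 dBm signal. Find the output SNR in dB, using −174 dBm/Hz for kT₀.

Noise floor: N = −174 + 10 log₁₀(B) + NF
10 log₁₀(1.09×10⁷) = 70.37 dB
N = −174 + 70.37 + 6.77 = −96.86 dBm
SNR = P_sig − N = −89.6 − (−96.86) = 7.26 dB → 7.3 dB

7.3 dB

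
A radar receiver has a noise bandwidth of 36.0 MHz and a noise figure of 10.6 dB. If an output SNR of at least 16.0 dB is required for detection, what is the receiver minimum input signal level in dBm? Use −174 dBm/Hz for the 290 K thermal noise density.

−71.8 dBm

Sensitivity = −174 + 10 log₁₀(B) + NF + SNR_min
= −174 + 75.56 + 10.6 + 16.0
= −71.84 dBm → −71.8 dBm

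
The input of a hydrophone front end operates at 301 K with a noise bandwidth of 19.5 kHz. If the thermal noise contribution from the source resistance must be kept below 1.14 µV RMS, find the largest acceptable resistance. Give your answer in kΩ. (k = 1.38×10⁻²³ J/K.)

Johnson–Nyquist: V_n = √(4kTRB) ⇒ R = V_n² / (4kTB)
4kTB = 4 × 1.38×10⁻²³ × 301 × 1.95×10⁴ = 3.24×10⁻¹⁶
R = (1.14×10⁻⁶)² / 3.24×10⁻¹⁶ = 4.01×10³ Ω = 4.01 kΩ

4.01 kΩ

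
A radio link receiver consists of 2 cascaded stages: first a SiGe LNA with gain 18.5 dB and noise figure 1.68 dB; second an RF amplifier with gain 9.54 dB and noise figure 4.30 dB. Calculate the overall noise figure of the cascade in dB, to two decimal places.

Convert to linear (a loss of L dB is a gain of −L dB): F_i = 10^(NF_i/10), G_i = 10^(G_i,dB/10)
  Stage 1: F_1 = 10^(1.68/10) = 1.472, G_1 = 10^(18.5/10) = 70.79
  Stage 2: F_2 = 10^(4.30/10) = 2.692, G_2 = 10^(9.54/10) = 8.995
Friis cascade:
  F = 1.472 + (2.692 − 1)/70.79 = 1.496
NF = 10 log₁₀(1.496) = 1.75 dB

1.75 dB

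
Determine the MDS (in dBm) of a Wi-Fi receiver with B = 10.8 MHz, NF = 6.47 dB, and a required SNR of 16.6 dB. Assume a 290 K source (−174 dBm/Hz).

Sensitivity = −174 + 10 log₁₀(B) + NF + SNR_min
= −174 + 70.33 + 6.47 + 16.6
= −80.60 dBm → −80.6 dBm

−80.6 dBm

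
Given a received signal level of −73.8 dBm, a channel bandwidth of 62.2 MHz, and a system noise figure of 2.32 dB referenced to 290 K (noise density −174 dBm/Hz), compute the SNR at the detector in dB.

Noise floor: N = −174 + 10 log₁₀(B) + NF
10 log₁₀(6.22×10⁷) = 77.94 dB
N = −174 + 77.94 + 2.32 = −93.74 dBm
SNR = P_sig − N = −73.8 − (−93.74) = 19.94 dB → 19.9 dB

19.9 dB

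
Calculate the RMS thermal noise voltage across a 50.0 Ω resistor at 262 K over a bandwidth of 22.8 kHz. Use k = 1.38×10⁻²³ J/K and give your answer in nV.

128 nV

V_n = √(4kTRB)
4kTRB = 4 × 1.38×10⁻²³ × 262 × 5.00×10¹ × 2.28×10⁴ = 1.65×10⁻¹⁴ V²
V_n = √(1.65×10⁻¹⁴) = 1.28×10⁻⁷ V = 128 nV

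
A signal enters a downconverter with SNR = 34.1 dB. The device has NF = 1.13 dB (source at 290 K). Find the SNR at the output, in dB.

32.97 dB

By definition F = SNR_in/SNR_out, so in dB: SNR_out = SNR_in − NF
SNR_out = 34.1 − 1.13 = 32.97 dB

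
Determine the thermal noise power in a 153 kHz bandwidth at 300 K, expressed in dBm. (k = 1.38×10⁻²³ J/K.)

−122.0 dBm

P_n = kTB = 1.38×10⁻²³ × 300 × 1.53×10⁵ = 6.33×10⁻¹⁶ W
In dBm: 10 log₁₀(6.33×10⁻¹⁶ / 10⁻³) = −122.0 dBm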